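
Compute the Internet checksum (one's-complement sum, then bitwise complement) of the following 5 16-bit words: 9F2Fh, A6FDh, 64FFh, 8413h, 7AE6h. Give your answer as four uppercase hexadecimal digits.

55D9

One's-complement addition (fold any carry out of bit 15 back into bit 0):
  0x9F2F + 0xA6FD = 0x1462C → wrap carry → 0x462D
  0x462D + 0x64FF = 0x0AB2C
  0xAB2C + 0x8413 = 0x12F3F → wrap carry → 0x2F40
  0x2F40 + 0x7AE6 = 0x0AA26
One's-complement sum = 0xAA26.
Checksum = ~0xAA26 & 0xFFFF = 0x55D9.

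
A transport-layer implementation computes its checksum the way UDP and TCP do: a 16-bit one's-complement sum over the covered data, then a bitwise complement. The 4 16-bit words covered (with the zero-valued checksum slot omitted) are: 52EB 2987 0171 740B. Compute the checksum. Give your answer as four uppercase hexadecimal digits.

One's-complement addition (fold any carry out of bit 15 back into bit 0):
  0x52EB + 0x2987 = 0x07C72
  0x7C72 + 0x0171 = 0x07DE3
  0x7DE3 + 0x740B = 0x0F1EE
One's-complement sum = 0xF1EE.
Checksum = ~0xF1EE & 0xFFFF = 0x0E11.

0E11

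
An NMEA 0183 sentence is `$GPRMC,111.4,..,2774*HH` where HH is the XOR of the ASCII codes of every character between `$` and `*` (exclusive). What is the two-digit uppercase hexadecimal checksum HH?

XOR the ASCII codes of the payload characters:
  'G' = 0x47 → acc = 0x47
  'P' = 0x50 → acc = 0x17
  'R' = 0x52 → acc = 0x45
  'M' = 0x4D → acc = 0x08
  'C' = 0x43 → acc = 0x4B
  ',' = 0x2C → acc = 0x67
  '1' = 0x31 → acc = 0x56
  '1' = 0x31 → acc = 0x67
  '1' = 0x31 → acc = 0x56
  '.' = 0x2E → acc = 0x78
  '4' = 0x34 → acc = 0x4C
  ',' = 0x2C → acc = 0x60
  '.' = 0x2E → acc = 0x4E
  '.' = 0x2E → acc = 0x60
  ',' = 0x2C → acc = 0x4C
  '2' = 0x32 → acc = 0x7E
  '7' = 0x37 → acc = 0x49
  '7' = 0x37 → acc = 0x7E
  '4' = 0x34 → acc = 0x4A
Checksum = 0x4A.

4A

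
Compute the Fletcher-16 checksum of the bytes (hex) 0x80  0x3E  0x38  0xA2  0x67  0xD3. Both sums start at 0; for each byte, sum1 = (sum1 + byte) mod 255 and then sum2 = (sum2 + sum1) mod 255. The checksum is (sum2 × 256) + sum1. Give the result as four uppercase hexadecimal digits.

A5D4

Running sums (mod 255):
  after byte 0 (0x80): sum1=128, sum2=128
  after byte 1 (0x3E): sum1=190, sum2=63
  after byte 2 (0x38): sum1=246, sum2=54
  after byte 3 (0xA2): sum1=153, sum2=207
  after byte 4 (0x67): sum1=1, sum2=208
  after byte 5 (0xD3): sum1=212, sum2=165
Checksum = sum2·256 + sum1 = 165·256 + 212 = 42452 = 0xA5D4.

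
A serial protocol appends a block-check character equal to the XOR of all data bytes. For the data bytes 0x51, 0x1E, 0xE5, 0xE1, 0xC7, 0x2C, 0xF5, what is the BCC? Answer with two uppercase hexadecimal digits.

XOR the bytes together:
  start with 0x51
  0x51 ⊕ 0x1E = 0x4F
  0x4F ⊕ 0xE5 = 0xAA
  0xAA ⊕ 0xE1 = 0x4B
  0x4B ⊕ 0xC7 = 0x8C
  0x8C ⊕ 0x2C = 0xA0
  0xA0 ⊕ 0xF5 = 0x55

55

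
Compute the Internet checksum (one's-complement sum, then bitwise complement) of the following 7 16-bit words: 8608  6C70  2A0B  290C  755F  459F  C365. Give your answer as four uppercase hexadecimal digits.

One's-complement addition (fold any carry out of bit 15 back into bit 0):
  0x8608 + 0x6C70 = 0x0F278
  0xF278 + 0x2A0B = 0x11C83 → wrap carry → 0x1C84
  0x1C84 + 0x290C = 0x04590
  0x4590 + 0x755F = 0x0BAEF
  0xBAEF + 0x459F = 0x1008E → wrap carry → 0x008F
  0x008F + 0xC365 = 0x0C3F4
One's-complement sum = 0xC3F4.
Checksum = ~0xC3F4 & 0xFFFF = 0x3C0B.

3C0B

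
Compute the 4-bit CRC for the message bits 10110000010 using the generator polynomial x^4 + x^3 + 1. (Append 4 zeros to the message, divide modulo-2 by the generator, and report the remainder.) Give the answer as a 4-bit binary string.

1001

Append 4 zeros: 101100000100000. Divide by 11001 (XOR where the leading bit is 1):
  pos 0: 10110 XOR 11001 = 01111
  pos 1: 11110 XOR 11001 = 00111
  pos 3: 11100 XOR 11001 = 00101
  pos 5: 10101 XOR 11001 = 01100
  pos 6: 11000 XOR 11001 = 00001
  pos 10: 10000 XOR 11001 = 01001
Remainder (last 4 bits) = 1001. This is the CRC / FCS.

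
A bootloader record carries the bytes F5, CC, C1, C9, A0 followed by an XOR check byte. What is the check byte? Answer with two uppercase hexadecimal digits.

91

XOR the bytes together:
  start with 0xF5
  0xF5 ⊕ 0xCC = 0x39
  0x39 ⊕ 0xC1 = 0xF8
  0xF8 ⊕ 0xC9 = 0x31
  0x31 ⊕ 0xA0 = 0x91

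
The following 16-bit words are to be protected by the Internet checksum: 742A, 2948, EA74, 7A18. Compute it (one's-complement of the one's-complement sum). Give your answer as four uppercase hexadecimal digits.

FDFF

One's-complement addition (fold any carry out of bit 15 back into bit 0):
  0x742A + 0x2948 = 0x09D72
  0x9D72 + 0xEA74 = 0x187E6 → wrap carry → 0x87E7
  0x87E7 + 0x7A18 = 0x101FF → wrap carry → 0x0200
One's-complement sum = 0x0200.
Checksum = ~0x0200 & 0xFFFF = 0xFDFF.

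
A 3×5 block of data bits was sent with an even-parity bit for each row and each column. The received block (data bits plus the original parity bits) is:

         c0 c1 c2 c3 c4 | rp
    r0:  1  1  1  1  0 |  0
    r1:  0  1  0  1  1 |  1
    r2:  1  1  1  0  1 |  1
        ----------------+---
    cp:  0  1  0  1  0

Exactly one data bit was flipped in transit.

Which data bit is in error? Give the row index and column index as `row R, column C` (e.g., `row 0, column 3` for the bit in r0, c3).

row 2, column 3

Recompute each row's even parity and compare to rp:
  r0: data parity 0, sent rp 0 → ok
  r1: data parity 1, sent rp 1 → ok
  r2: data parity 0, sent rp 1 → mismatch
Recompute each column's even parity and compare to cp:
  c0: data parity 0, sent cp 0 → ok
  c1: data parity 1, sent cp 1 → ok
  c2: data parity 0, sent cp 0 → ok
  c3: data parity 0, sent cp 1 → mismatch
  c4: data parity 0, sent cp 0 → ok
Exactly one row (r2) and one column (c3) fail → the flipped bit is at their intersection.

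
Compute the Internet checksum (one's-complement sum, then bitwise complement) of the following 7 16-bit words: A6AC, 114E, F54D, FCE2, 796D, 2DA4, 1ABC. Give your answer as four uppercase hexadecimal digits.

9406

One's-complement addition (fold any carry out of bit 15 back into bit 0):
  0xA6AC + 0x114E = 0x0B7FA
  0xB7FA + 0xF54D = 0x1AD47 → wrap carry → 0xAD48
  0xAD48 + 0xFCE2 = 0x1AA2A → wrap carry → 0xAA2B
  0xAA2B + 0x796D = 0x12398 → wrap carry → 0x2399
  0x2399 + 0x2DA4 = 0x0513D
  0x513D + 0x1ABC = 0x06BF9
One's-complement sum = 0x6BF9.
Checksum = ~0x6BF9 & 0xFFFF = 0x9406.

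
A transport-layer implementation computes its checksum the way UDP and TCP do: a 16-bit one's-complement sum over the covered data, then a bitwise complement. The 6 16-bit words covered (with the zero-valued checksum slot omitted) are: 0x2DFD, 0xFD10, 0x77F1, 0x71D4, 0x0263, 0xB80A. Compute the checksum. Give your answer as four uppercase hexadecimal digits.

One's-complement addition (fold any carry out of bit 15 back into bit 0):
  0x2DFD + 0xFD10 = 0x12B0D → wrap carry → 0x2B0E
  0x2B0E + 0x77F1 = 0x0A2FF
  0xA2FF + 0x71D4 = 0x114D3 → wrap carry → 0x14D4
  0x14D4 + 0x0263 = 0x01737
  0x1737 + 0xB80A = 0x0CF41
One's-complement sum = 0xCF41.
Checksum = ~0xCF41 & 0xFFFF = 0x30BE.

30BE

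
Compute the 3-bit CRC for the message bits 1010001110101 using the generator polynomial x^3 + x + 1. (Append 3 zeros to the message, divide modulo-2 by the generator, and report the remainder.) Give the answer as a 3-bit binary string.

Append 3 zeros: 1010001110101000. Divide by 1011 (XOR where the leading bit is 1):
  pos 0: 1010 XOR 1011 = 0001
  pos 3: 1001 XOR 1011 = 0010
  pos 5: 1011 XOR 1011 = 0000
  pos 10: 1010 XOR 1011 = 0001
Remainder (last 3 bits) = 100. This is the CRC / FCS.

100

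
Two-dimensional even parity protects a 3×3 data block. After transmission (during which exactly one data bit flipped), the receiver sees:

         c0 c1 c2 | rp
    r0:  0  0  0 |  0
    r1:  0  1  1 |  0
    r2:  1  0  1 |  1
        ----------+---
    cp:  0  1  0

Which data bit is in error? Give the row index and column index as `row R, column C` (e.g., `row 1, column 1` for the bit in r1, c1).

row 2, column 0

Recompute each row's even parity and compare to rp:
  r0: data parity 0, sent rp 0 → ok
  r1: data parity 0, sent rp 0 → ok
  r2: data parity 0, sent rp 1 → mismatch
Recompute each column's even parity and compare to cp:
  c0: data parity 1, sent cp 0 → mismatch
  c1: data parity 1, sent cp 1 → ok
  c2: data parity 0, sent cp 0 → ok
Exactly one row (r2) and one column (c0) fail → the flipped bit is at their intersection.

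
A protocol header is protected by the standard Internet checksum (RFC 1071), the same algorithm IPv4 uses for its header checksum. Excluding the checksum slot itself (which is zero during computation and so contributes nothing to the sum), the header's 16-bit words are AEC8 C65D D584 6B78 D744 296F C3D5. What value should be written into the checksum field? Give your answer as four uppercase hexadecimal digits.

8552

One's-complement addition (fold any carry out of bit 15 back into bit 0):
  0xAEC8 + 0xC65D = 0x17525 → wrap carry → 0x7526
  0x7526 + 0xD584 = 0x14AAA → wrap carry → 0x4AAB
  0x4AAB + 0x6B78 = 0x0B623
  0xB623 + 0xD744 = 0x18D67 → wrap carry → 0x8D68
  0x8D68 + 0x296F = 0x0B6D7
  0xB6D7 + 0xC3D5 = 0x17AAC → wrap carry → 0x7AAD
One's-complement sum = 0x7AAD.
Checksum = ~0x7AAD & 0xFFFF = 0x8552.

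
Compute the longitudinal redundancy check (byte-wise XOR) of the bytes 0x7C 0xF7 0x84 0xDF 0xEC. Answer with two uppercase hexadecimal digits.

3C

XOR the bytes together:
  start with 0x7C
  0x7C ⊕ 0xF7 = 0x8B
  0x8B ⊕ 0x84 = 0x0F
  0x0F ⊕ 0xDF = 0xD0
  0xD0 ⊕ 0xEC = 0x3C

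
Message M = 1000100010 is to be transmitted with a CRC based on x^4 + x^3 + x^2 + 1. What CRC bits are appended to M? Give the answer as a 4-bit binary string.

Append 4 zeros: 10001000100000. Divide by 11101 (XOR where the leading bit is 1):
  pos 0: 10001 XOR 11101 = 01100
  pos 1: 11000 XOR 11101 = 00101
  pos 3: 10100 XOR 11101 = 01001
  pos 4: 10011 XOR 11101 = 01110
  pos 5: 11100 XOR 11101 = 00001
  pos 9: 10000 XOR 11101 = 01101
Remainder (last 4 bits) = 1101. This is the CRC / FCS.

1101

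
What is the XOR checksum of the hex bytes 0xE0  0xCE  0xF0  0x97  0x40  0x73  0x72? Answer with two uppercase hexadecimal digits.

08

XOR the bytes together:
  start with 0xE0
  0xE0 ⊕ 0xCE = 0x2E
  0x2E ⊕ 0xF0 = 0xDE
  0xDE ⊕ 0x97 = 0x49
  0x49 ⊕ 0x40 = 0x09
  0x09 ⊕ 0x73 = 0x7A
  0x7A ⊕ 0x72 = 0x08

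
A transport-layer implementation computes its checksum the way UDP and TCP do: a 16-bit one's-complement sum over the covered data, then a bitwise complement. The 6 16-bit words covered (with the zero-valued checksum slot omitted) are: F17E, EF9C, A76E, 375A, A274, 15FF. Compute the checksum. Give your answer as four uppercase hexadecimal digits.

87A7

One's-complement addition (fold any carry out of bit 15 back into bit 0):
  0xF17E + 0xEF9C = 0x1E11A → wrap carry → 0xE11B
  0xE11B + 0xA76E = 0x18889 → wrap carry → 0x888A
  0x888A + 0x375A = 0x0BFE4
  0xBFE4 + 0xA274 = 0x16258 → wrap carry → 0x6259
  0x6259 + 0x15FF = 0x07858
One's-complement sum = 0x7858.
Checksum = ~0x7858 & 0xFFFF = 0x87A7.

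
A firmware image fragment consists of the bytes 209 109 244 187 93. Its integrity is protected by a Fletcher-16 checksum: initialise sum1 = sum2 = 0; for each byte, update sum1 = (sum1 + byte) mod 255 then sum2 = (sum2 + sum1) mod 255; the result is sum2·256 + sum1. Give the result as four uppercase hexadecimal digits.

824D

Running sums (mod 255):
  after byte 0 (209): sum1=209, sum2=209
  after byte 1 (109): sum1=63, sum2=17
  after byte 2 (244): sum1=52, sum2=69
  after byte 3 (187): sum1=239, sum2=53
  after byte 4 (93): sum1=77, sum2=130
Checksum = sum2·256 + sum1 = 130·256 + 77 = 33357 = 0x824D.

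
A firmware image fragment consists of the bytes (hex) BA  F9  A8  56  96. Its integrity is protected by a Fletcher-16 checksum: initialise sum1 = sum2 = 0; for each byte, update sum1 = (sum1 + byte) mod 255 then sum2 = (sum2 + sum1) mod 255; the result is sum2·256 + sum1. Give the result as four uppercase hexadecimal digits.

CA4A

Running sums (mod 255):
  after byte 0 (BA): sum1=186, sum2=186
  after byte 1 (F9): sum1=180, sum2=111
  after byte 2 (A8): sum1=93, sum2=204
  after byte 3 (56): sum1=179, sum2=128
  after byte 4 (96): sum1=74, sum2=202
Checksum = sum2·256 + sum1 = 202·256 + 74 = 51786 = 0xCA4A.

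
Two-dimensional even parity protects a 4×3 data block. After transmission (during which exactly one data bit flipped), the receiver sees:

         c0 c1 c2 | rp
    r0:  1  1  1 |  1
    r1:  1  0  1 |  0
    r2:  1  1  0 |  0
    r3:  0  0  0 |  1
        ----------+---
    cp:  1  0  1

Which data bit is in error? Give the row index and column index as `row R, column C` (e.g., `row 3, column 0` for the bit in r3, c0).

Recompute each row's even parity and compare to rp:
  r0: data parity 1, sent rp 1 → ok
  r1: data parity 0, sent rp 0 → ok
  r2: data parity 0, sent rp 0 → ok
  r3: data parity 0, sent rp 1 → mismatch
Recompute each column's even parity and compare to cp:
  c0: data parity 1, sent cp 1 → ok
  c1: data parity 0, sent cp 0 → ok
  c2: data parity 0, sent cp 1 → mismatch
Exactly one row (r3) and one column (c2) fail → the flipped bit is at their intersection.

row 3, column 2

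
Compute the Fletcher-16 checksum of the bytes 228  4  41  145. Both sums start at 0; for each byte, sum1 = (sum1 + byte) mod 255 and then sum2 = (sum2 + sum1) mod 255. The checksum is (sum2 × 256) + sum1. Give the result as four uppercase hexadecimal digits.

83A3

Running sums (mod 255):
  after byte 0 (228): sum1=228, sum2=228
  after byte 1 (4): sum1=232, sum2=205
  after byte 2 (41): sum1=18, sum2=223
  after byte 3 (145): sum1=163, sum2=131
Checksum = sum2·256 + sum1 = 131·256 + 163 = 33699 = 0x83A3.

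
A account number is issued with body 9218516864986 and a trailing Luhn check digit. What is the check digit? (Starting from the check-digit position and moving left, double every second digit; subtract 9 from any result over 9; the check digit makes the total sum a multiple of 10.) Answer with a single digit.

Partial digits right→left: 6 8 9 4 6 8 6 1 5 8 1 2 9
Double every second digit counting from the check-digit position (so the 1st, 3rd, 5th, ... of the partial from the right).
  doubled (with −9 where >9): 3 9 3 3 1 2 9 → sum 30
  kept as-is: 8 4 8 1 8 2 → sum 31
Total = 30 + 31 = 61.
Check digit = (10 − (61 mod 10)) mod 10 = 9.

9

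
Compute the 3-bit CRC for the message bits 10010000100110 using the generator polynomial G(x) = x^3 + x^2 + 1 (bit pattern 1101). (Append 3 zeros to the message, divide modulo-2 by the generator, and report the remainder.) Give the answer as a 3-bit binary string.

Append 3 zeros: 10010000100110000. Divide by 1101 (XOR where the leading bit is 1):
  pos 0: 1001 XOR 1101 = 0100
  pos 1: 1000 XOR 1101 = 0101
  pos 2: 1010 XOR 1101 = 0111
  pos 3: 1110 XOR 1101 = 0011
  pos 5: 1101 XOR 1101 = 0000
  pos 11: 1100 XOR 1101 = 0001
Remainder (last 3 bits) = 100. This is the CRC / FCS.

100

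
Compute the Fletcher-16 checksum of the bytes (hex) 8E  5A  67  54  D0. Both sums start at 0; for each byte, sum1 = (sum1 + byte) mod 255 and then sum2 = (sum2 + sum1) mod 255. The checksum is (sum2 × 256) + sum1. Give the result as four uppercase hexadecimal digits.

E175

Running sums (mod 255):
  after byte 0 (8E): sum1=142, sum2=142
  after byte 1 (5A): sum1=232, sum2=119
  after byte 2 (67): sum1=80, sum2=199
  after byte 3 (54): sum1=164, sum2=108
  after byte 4 (D0): sum1=117, sum2=225
Checksum = sum2·256 + sum1 = 225·256 + 117 = 57717 = 0xE175.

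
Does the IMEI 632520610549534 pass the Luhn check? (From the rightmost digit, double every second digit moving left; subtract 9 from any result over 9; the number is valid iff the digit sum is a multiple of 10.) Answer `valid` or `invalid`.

invalid

From the right, keep odd positions and double even positions (subtract 9 from any doubled value over 9):
  doubled (positions 2,4,...): 6 9 1 2 0 1 6 → sum 25
  kept (positions 1,3,...): 4 5 4 0 6 2 2 6 → sum 29
Total = 54.
54 mod 10 = 4, so the number is invalid.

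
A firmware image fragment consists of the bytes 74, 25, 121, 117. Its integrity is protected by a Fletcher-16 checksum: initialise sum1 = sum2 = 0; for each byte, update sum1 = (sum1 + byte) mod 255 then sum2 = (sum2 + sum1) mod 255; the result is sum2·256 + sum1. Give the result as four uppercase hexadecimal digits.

DC52

Running sums (mod 255):
  after byte 0 (74): sum1=74, sum2=74
  after byte 1 (25): sum1=99, sum2=173
  after byte 2 (121): sum1=220, sum2=138
  after byte 3 (117): sum1=82, sum2=220
Checksum = sum2·256 + sum1 = 220·256 + 82 = 56402 = 0xDC52.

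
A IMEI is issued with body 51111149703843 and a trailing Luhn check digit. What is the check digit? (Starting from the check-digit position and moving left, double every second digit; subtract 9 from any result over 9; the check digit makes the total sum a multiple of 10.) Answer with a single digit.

7

Partial digits right→left: 3 4 8 3 0 7 9 4 1 1 1 1 1 5
Double every second digit counting from the check-digit position (so the 1st, 3rd, 5th, ... of the partial from the right).
  doubled (with −9 where >9): 6 7 0 9 2 2 2 → sum 28
  kept as-is: 4 3 7 4 1 1 5 → sum 25
Total = 28 + 25 = 53.
Check digit = (10 − (53 mod 10)) mod 10 = 7.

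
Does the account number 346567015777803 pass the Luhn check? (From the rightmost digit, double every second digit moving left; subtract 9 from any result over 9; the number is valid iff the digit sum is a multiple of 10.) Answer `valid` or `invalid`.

From the right, keep odd positions and double even positions (subtract 9 from any doubled value over 9):
  doubled (positions 2,4,...): 0 5 5 2 5 1 8 → sum 26
  kept (positions 1,3,...): 3 8 7 5 0 6 6 3 → sum 38
Total = 64.
64 mod 10 = 4, so the number is invalid.

invalid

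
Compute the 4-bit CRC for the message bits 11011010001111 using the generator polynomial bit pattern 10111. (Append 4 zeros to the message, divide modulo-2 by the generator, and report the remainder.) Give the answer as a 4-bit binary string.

Append 4 zeros: 110110100011110000. Divide by 10111 (XOR where the leading bit is 1):
  pos 0: 11011 XOR 10111 = 01100
  pos 1: 11000 XOR 10111 = 01111
  pos 2: 11111 XOR 10111 = 01000
  pos 3: 10000 XOR 10111 = 00111
  pos 5: 11100 XOR 10111 = 01011
  pos 6: 10111 XOR 10111 = 00000
  pos 11: 11100 XOR 10111 = 01011
  pos 12: 10110 XOR 10111 = 00001
Remainder (last 4 bits) = 0010. This is the CRC / FCS.

0010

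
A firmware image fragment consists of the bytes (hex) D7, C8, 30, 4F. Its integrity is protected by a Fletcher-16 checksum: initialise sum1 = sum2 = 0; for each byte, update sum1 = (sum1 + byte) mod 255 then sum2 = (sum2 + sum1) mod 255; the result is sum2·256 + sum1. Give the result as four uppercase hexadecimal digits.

Running sums (mod 255):
  after byte 0 (D7): sum1=215, sum2=215
  after byte 1 (C8): sum1=160, sum2=120
  after byte 2 (30): sum1=208, sum2=73
  after byte 3 (4F): sum1=32, sum2=105
Checksum = sum2·256 + sum1 = 105·256 + 32 = 26912 = 0x6920.

6920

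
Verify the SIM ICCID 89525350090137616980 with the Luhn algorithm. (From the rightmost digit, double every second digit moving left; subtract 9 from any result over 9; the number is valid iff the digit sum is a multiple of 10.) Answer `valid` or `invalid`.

valid

From the right, keep odd positions and double even positions (subtract 9 from any doubled value over 9):
  doubled (positions 2,4,...): 7 3 3 6 0 0 1 1 1 7 → sum 29
  kept (positions 1,3,...): 0 9 1 7 1 9 0 3 2 9 → sum 41
Total = 70.
70 mod 10 = 0, so the number is valid.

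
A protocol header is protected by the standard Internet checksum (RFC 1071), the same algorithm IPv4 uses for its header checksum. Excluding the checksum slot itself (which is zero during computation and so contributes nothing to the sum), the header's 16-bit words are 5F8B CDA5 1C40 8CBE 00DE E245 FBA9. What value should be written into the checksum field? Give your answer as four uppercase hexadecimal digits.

One's-complement addition (fold any carry out of bit 15 back into bit 0):
  0x5F8B + 0xCDA5 = 0x12D30 → wrap carry → 0x2D31
  0x2D31 + 0x1C40 = 0x04971
  0x4971 + 0x8CBE = 0x0D62F
  0xD62F + 0x00DE = 0x0D70D
  0xD70D + 0xE245 = 0x1B952 → wrap carry → 0xB953
  0xB953 + 0xFBA9 = 0x1B4FC → wrap carry → 0xB4FD
One's-complement sum = 0xB4FD.
Checksum = ~0xB4FD & 0xFFFF = 0x4B02.

4B02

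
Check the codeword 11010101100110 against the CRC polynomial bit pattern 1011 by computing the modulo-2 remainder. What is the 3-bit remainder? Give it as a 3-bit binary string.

Modulo-2 division of 11010101100110 by 1011:
  pos 0: 1101 XOR 1011 = 0110
  pos 1: 1100 XOR 1011 = 0111
  pos 2: 1111 XOR 1011 = 0100
  pos 3: 1000 XOR 1011 = 0011
  pos 5: 1111 XOR 1011 = 0100
  pos 6: 1000 XOR 1011 = 0011
  pos 8: 1101 XOR 1011 = 0110
  pos 9: 1101 XOR 1011 = 0110
  pos 10: 1100 XOR 1011 = 0111
Remainder = 111 (nonzero — an error is detected).

111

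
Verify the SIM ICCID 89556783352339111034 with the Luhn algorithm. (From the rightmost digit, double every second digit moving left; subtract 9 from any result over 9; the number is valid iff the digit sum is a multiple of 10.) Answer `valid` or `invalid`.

valid

From the right, keep odd positions and double even positions (subtract 9 from any doubled value over 9):
  doubled (positions 2,4,...): 6 2 2 6 4 6 7 3 1 7 → sum 44
  kept (positions 1,3,...): 4 0 1 9 3 5 3 7 5 9 → sum 46
Total = 90.
90 mod 10 = 0, so the number is valid.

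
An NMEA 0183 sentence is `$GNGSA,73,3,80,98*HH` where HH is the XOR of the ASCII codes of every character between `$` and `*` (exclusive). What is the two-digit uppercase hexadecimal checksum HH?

XOR the ASCII codes of the payload characters:
  'G' = 0x47 → acc = 0x47
  'N' = 0x4E → acc = 0x09
  'G' = 0x47 → acc = 0x4E
  'S' = 0x53 → acc = 0x1D
  'A' = 0x41 → acc = 0x5C
  ',' = 0x2C → acc = 0x70
  '7' = 0x37 → acc = 0x47
  '3' = 0x33 → acc = 0x74
  ',' = 0x2C → acc = 0x58
  '3' = 0x33 → acc = 0x6B
  ',' = 0x2C → acc = 0x47
  '8' = 0x38 → acc = 0x7F
  '0' = 0x30 → acc = 0x4F
  ',' = 0x2C → acc = 0x63
  '9' = 0x39 → acc = 0x5A
  '8' = 0x38 → acc = 0x62
Checksum = 0x62.

62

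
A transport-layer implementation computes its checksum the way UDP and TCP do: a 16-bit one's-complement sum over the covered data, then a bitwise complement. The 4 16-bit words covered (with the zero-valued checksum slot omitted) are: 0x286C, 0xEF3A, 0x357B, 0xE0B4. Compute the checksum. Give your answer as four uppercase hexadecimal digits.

D228

One's-complement addition (fold any carry out of bit 15 back into bit 0):
  0x286C + 0xEF3A = 0x117A6 → wrap carry → 0x17A7
  0x17A7 + 0x357B = 0x04D22
  0x4D22 + 0xE0B4 = 0x12DD6 → wrap carry → 0x2DD7
One's-complement sum = 0x2DD7.
Checksum = ~0x2DD7 & 0xFFFF = 0xD228.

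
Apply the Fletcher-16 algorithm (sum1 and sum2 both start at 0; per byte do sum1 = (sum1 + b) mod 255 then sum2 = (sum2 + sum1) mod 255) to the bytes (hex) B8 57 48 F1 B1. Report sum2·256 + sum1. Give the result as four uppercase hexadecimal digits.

67FB

Running sums (mod 255):
  after byte 0 (B8): sum1=184, sum2=184
  after byte 1 (57): sum1=16, sum2=200
  after byte 2 (48): sum1=88, sum2=33
  after byte 3 (F1): sum1=74, sum2=107
  after byte 4 (B1): sum1=251, sum2=103
Checksum = sum2·256 + sum1 = 103·256 + 251 = 26619 = 0x67FB.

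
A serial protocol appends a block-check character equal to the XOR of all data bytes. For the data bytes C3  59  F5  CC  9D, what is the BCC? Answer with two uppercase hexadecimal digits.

3E

XOR the bytes together:
  start with 0xC3
  0xC3 ⊕ 0x59 = 0x9A
  0x9A ⊕ 0xF5 = 0x6F
  0x6F ⊕ 0xCC = 0xA3
  0xA3 ⊕ 0x9D = 0x3E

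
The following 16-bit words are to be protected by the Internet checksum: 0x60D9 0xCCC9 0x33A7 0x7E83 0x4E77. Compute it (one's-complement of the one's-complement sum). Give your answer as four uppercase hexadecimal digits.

One's-complement addition (fold any carry out of bit 15 back into bit 0):
  0x60D9 + 0xCCC9 = 0x12DA2 → wrap carry → 0x2DA3
  0x2DA3 + 0x33A7 = 0x0614A
  0x614A + 0x7E83 = 0x0DFCD
  0xDFCD + 0x4E77 = 0x12E44 → wrap carry → 0x2E45
One's-complement sum = 0x2E45.
Checksum = ~0x2E45 & 0xFFFF = 0xD1BA.

D1BA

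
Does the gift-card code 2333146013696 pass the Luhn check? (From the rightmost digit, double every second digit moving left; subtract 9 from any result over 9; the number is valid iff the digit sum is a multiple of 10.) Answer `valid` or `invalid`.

From the right, keep odd positions and double even positions (subtract 9 from any doubled value over 9):
  doubled (positions 2,4,...): 9 6 0 8 6 6 → sum 35
  kept (positions 1,3,...): 6 6 1 6 1 3 2 → sum 25
Total = 60.
60 mod 10 = 0, so the number is valid.

valid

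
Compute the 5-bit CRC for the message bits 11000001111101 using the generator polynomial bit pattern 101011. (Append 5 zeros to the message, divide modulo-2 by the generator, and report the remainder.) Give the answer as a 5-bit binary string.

Append 5 zeros: 1100000111110100000. Divide by 101011 (XOR where the leading bit is 1):
  pos 0: 110000 XOR 101011 = 011011
  pos 1: 110110 XOR 101011 = 011101
  pos 2: 111011 XOR 101011 = 010000
  pos 3: 100001 XOR 101011 = 001010
  pos 5: 101011 XOR 101011 = 000000
  pos 11: 101000 XOR 101011 = 000011
Remainder (last 5 bits) = 01100. This is the CRC / FCS.

01100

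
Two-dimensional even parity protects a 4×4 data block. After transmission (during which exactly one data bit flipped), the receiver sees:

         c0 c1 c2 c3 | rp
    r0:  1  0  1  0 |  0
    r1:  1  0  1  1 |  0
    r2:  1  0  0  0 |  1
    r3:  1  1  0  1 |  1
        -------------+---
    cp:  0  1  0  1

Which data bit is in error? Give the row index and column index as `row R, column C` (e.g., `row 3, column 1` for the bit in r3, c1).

Recompute each row's even parity and compare to rp:
  r0: data parity 0, sent rp 0 → ok
  r1: data parity 1, sent rp 0 → mismatch
  r2: data parity 1, sent rp 1 → ok
  r3: data parity 1, sent rp 1 → ok
Recompute each column's even parity and compare to cp:
  c0: data parity 0, sent cp 0 → ok
  c1: data parity 1, sent cp 1 → ok
  c2: data parity 0, sent cp 0 → ok
  c3: data parity 0, sent cp 1 → mismatch
Exactly one row (r1) and one column (c3) fail → the flipped bit is at their intersection.

row 1, column 3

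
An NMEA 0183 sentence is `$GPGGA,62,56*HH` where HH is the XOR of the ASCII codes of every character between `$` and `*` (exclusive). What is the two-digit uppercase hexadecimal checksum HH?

51

XOR the ASCII codes of the payload characters:
  'G' = 0x47 → acc = 0x47
  'P' = 0x50 → acc = 0x17
  'G' = 0x47 → acc = 0x50
  'G' = 0x47 → acc = 0x17
  'A' = 0x41 → acc = 0x56
  ',' = 0x2C → acc = 0x7A
  '6' = 0x36 → acc = 0x4C
  '2' = 0x32 → acc = 0x7E
  ',' = 0x2C → acc = 0x52
  '5' = 0x35 → acc = 0x67
  '6' = 0x36 → acc = 0x51
Checksum = 0x51.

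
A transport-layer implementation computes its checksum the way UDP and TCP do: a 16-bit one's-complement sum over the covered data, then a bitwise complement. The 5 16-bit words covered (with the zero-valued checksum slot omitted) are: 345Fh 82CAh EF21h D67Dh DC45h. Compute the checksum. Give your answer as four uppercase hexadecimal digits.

One's-complement addition (fold any carry out of bit 15 back into bit 0):
  0x345F + 0x82CA = 0x0B729
  0xB729 + 0xEF21 = 0x1A64A → wrap carry → 0xA64B
  0xA64B + 0xD67D = 0x17CC8 → wrap carry → 0x7CC9
  0x7CC9 + 0xDC45 = 0x1590E → wrap carry → 0x590F
One's-complement sum = 0x590F.
Checksum = ~0x590F & 0xFFFF = 0xA6F0.

A6F0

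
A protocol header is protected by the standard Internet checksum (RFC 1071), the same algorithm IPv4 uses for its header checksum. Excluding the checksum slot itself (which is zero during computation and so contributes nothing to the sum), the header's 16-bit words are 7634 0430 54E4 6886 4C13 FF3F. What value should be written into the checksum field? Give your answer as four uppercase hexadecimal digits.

7CDD

One's-complement addition (fold any carry out of bit 15 back into bit 0):
  0x7634 + 0x0430 = 0x07A64
  0x7A64 + 0x54E4 = 0x0CF48
  0xCF48 + 0x6886 = 0x137CE → wrap carry → 0x37CF
  0x37CF + 0x4C13 = 0x083E2
  0x83E2 + 0xFF3F = 0x18321 → wrap carry → 0x8322
One's-complement sum = 0x8322.
Checksum = ~0x8322 & 0xFFFF = 0x7CDD.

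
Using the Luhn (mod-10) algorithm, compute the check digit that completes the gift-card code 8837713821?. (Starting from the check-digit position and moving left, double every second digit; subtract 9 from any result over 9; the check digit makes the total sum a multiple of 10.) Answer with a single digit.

4

Partial digits right→left: 1 2 8 3 1 7 7 3 8 8
Double every second digit counting from the check-digit position (so the 1st, 3rd, 5th, ... of the partial from the right).
  doubled (with −9 where >9): 2 7 2 5 7 → sum 23
  kept as-is: 2 3 7 3 8 → sum 23
Total = 23 + 23 = 46.
Check digit = (10 − (46 mod 10)) mod 10 = 4.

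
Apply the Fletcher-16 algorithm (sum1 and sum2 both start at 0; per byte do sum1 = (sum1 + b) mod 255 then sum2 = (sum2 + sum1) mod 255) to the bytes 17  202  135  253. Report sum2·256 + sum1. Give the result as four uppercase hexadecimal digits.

Running sums (mod 255):
  after byte 0 (17): sum1=17, sum2=17
  after byte 1 (202): sum1=219, sum2=236
  after byte 2 (135): sum1=99, sum2=80
  after byte 3 (253): sum1=97, sum2=177
Checksum = sum2·256 + sum1 = 177·256 + 97 = 45409 = 0xB161.

B161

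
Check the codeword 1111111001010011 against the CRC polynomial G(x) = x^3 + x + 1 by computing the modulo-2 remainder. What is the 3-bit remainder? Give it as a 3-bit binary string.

000

Modulo-2 division of 1111111001010011 by 1011:
  pos 0: 1111 XOR 1011 = 0100
  pos 1: 1001 XOR 1011 = 0010
  pos 3: 1011 XOR 1011 = 0000
  pos 9: 1010 XOR 1011 = 0001
  pos 12: 1011 XOR 1011 = 0000
Remainder = 000 (zero — the frame passes the CRC check).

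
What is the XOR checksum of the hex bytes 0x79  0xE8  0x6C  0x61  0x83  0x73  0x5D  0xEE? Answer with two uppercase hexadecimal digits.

DF

XOR the bytes together:
  start with 0x79
  0x79 ⊕ 0xE8 = 0x91
  0x91 ⊕ 0x6C = 0xFD
  0xFD ⊕ 0x61 = 0x9C
  0x9C ⊕ 0x83 = 0x1F
  0x1F ⊕ 0x73 = 0x6C
  0x6C ⊕ 0x5D = 0x31
  0x31 ⊕ 0xEE = 0xDF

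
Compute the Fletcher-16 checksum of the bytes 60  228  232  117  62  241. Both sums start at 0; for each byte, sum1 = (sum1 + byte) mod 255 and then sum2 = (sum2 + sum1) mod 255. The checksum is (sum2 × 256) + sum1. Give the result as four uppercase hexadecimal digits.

Running sums (mod 255):
  after byte 0 (60): sum1=60, sum2=60
  after byte 1 (228): sum1=33, sum2=93
  after byte 2 (232): sum1=10, sum2=103
  after byte 3 (117): sum1=127, sum2=230
  after byte 4 (62): sum1=189, sum2=164
  after byte 5 (241): sum1=175, sum2=84
Checksum = sum2·256 + sum1 = 84·256 + 175 = 21679 = 0x54AF.

54AF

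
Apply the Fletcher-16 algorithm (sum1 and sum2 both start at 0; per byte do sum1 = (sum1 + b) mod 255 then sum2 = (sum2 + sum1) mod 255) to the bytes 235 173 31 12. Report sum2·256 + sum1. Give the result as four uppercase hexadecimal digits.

03C4

Running sums (mod 255):
  after byte 0 (235): sum1=235, sum2=235
  after byte 1 (173): sum1=153, sum2=133
  after byte 2 (31): sum1=184, sum2=62
  after byte 3 (12): sum1=196, sum2=3
Checksum = sum2·256 + sum1 = 3·256 + 196 = 964 = 0x03C4.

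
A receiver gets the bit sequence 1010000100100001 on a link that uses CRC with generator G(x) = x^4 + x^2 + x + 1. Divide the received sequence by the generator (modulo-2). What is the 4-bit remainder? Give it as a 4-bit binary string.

0100

Modulo-2 division of 1010000100100001 by 10111:
  pos 0: 10100 XOR 10111 = 00011
  pos 3: 11001 XOR 10111 = 01110
  pos 4: 11100 XOR 10111 = 01011
  pos 5: 10110 XOR 10111 = 00001
  pos 9: 11000 XOR 10111 = 01111
  pos 10: 11110 XOR 10111 = 01001
  pos 11: 10011 XOR 10111 = 00100
Remainder = 0100 (nonzero — an error is detected).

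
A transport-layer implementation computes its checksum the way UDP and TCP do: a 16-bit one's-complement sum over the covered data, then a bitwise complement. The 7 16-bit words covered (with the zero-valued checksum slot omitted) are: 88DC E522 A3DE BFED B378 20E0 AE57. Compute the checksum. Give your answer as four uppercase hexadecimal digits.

AB83

One's-complement addition (fold any carry out of bit 15 back into bit 0):
  0x88DC + 0xE522 = 0x16DFE → wrap carry → 0x6DFF
  0x6DFF + 0xA3DE = 0x111DD → wrap carry → 0x11DE
  0x11DE + 0xBFED = 0x0D1CB
  0xD1CB + 0xB378 = 0x18543 → wrap carry → 0x8544
  0x8544 + 0x20E0 = 0x0A624
  0xA624 + 0xAE57 = 0x1547B → wrap carry → 0x547C
One's-complement sum = 0x547C.
Checksum = ~0x547C & 0xFFFF = 0xAB83.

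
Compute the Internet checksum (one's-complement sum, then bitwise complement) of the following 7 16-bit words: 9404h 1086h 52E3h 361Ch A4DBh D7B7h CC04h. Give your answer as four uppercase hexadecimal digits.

89DD

One's-complement addition (fold any carry out of bit 15 back into bit 0):
  0x9404 + 0x1086 = 0x0A48A
  0xA48A + 0x52E3 = 0x0F76D
  0xF76D + 0x361C = 0x12D89 → wrap carry → 0x2D8A
  0x2D8A + 0xA4DB = 0x0D265
  0xD265 + 0xD7B7 = 0x1AA1C → wrap carry → 0xAA1D
  0xAA1D + 0xCC04 = 0x17621 → wrap carry → 0x7622
One's-complement sum = 0x7622.
Checksum = ~0x7622 & 0xFFFF = 0x89DD.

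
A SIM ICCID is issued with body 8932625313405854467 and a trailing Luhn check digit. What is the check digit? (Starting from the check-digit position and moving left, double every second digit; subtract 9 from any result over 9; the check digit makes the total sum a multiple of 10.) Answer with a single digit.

Partial digits right→left: 7 6 4 4 5 8 5 0 4 3 1 3 5 2 6 2 3 9 8
Double every second digit counting from the check-digit position (so the 1st, 3rd, 5th, ... of the partial from the right).
  doubled (with −9 where >9): 5 8 1 1 8 2 1 3 6 7 → sum 42
  kept as-is: 6 4 8 0 3 3 2 2 9 → sum 37
Total = 42 + 37 = 79.
Check digit = (10 − (79 mod 10)) mod 10 = 1.

1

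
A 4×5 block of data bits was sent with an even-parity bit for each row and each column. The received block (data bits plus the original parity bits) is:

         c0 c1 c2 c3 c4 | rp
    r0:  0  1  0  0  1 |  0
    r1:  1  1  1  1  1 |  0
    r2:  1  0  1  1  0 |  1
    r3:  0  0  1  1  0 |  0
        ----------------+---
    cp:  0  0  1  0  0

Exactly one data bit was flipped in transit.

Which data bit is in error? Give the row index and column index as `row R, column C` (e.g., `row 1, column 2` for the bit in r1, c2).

row 1, column 3

Recompute each row's even parity and compare to rp:
  r0: data parity 0, sent rp 0 → ok
  r1: data parity 1, sent rp 0 → mismatch
  r2: data parity 1, sent rp 1 → ok
  r3: data parity 0, sent rp 0 → ok
Recompute each column's even parity and compare to cp:
  c0: data parity 0, sent cp 0 → ok
  c1: data parity 0, sent cp 0 → ok
  c2: data parity 1, sent cp 1 → ok
  c3: data parity 1, sent cp 0 → mismatch
  c4: data parity 0, sent cp 0 → ok
Exactly one row (r1) and one column (c3) fail → the flipped bit is at their intersection.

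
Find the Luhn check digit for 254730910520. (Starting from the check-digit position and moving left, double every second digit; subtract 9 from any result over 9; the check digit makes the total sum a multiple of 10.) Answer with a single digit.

1

Partial digits right→left: 0 2 5 0 1 9 0 3 7 4 5 2
Double every second digit counting from the check-digit position (so the 1st, 3rd, 5th, ... of the partial from the right).
  doubled (with −9 where >9): 0 1 2 0 5 1 → sum 9
  kept as-is: 2 0 9 3 4 2 → sum 20
Total = 9 + 20 = 29.
Check digit = (10 − (29 mod 10)) mod 10 = 1.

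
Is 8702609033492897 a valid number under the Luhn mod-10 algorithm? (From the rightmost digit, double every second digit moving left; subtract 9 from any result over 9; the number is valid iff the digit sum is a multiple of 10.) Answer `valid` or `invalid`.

invalid

From the right, keep odd positions and double even positions (subtract 9 from any doubled value over 9):
  doubled (positions 2,4,...): 9 4 8 6 9 3 0 7 → sum 46
  kept (positions 1,3,...): 7 8 9 3 0 0 2 7 → sum 36
Total = 82.
82 mod 10 = 2, so the number is invalid.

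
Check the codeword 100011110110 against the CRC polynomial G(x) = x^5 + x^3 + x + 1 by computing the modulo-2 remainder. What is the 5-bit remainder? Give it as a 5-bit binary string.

00001

Modulo-2 division of 100011110110 by 101011:
  pos 0: 100011 XOR 101011 = 001000
  pos 2: 100011 XOR 101011 = 001000
  pos 4: 100001 XOR 101011 = 001010
  pos 6: 101010 XOR 101011 = 000001
Remainder = 00001 (nonzero — an error is detected).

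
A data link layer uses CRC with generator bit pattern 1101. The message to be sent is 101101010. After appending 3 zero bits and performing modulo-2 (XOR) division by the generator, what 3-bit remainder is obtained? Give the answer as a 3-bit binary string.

000

Append 3 zeros: 101101010000. Divide by 1101 (XOR where the leading bit is 1):
  pos 0: 1011 XOR 1101 = 0110
  pos 1: 1100 XOR 1101 = 0001
  pos 4: 1101 XOR 1101 = 0000
Remainder (last 3 bits) = 000. This is the CRC / FCS.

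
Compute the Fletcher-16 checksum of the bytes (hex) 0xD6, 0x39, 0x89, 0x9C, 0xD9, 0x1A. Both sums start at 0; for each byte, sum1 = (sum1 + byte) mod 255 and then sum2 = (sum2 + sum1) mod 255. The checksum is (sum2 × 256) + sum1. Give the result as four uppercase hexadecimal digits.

F02A

Running sums (mod 255):
  after byte 0 (0xD6): sum1=214, sum2=214
  after byte 1 (0x39): sum1=16, sum2=230
  after byte 2 (0x89): sum1=153, sum2=128
  after byte 3 (0x9C): sum1=54, sum2=182
  after byte 4 (0xD9): sum1=16, sum2=198
  after byte 5 (0x1A): sum1=42, sum2=240
Checksum = sum2·256 + sum1 = 240·256 + 42 = 61482 = 0xF02A.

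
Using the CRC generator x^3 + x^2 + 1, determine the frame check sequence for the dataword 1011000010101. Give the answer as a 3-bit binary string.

Append 3 zeros: 1011000010101000. Divide by 1101 (XOR where the leading bit is 1):
  pos 0: 1011 XOR 1101 = 0110
  pos 1: 1100 XOR 1101 = 0001
  pos 4: 1000 XOR 1101 = 0101
  pos 5: 1011 XOR 1101 = 0110
  pos 6: 1100 XOR 1101 = 0001
  pos 9: 1101 XOR 1101 = 0000
Remainder (last 3 bits) = 000. This is the CRC / FCS.

000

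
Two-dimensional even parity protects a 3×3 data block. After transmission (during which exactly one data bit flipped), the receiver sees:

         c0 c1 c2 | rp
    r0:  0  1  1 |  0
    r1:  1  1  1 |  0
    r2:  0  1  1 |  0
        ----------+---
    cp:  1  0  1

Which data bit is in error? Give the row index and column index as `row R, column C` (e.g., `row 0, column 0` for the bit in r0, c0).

Recompute each row's even parity and compare to rp:
  r0: data parity 0, sent rp 0 → ok
  r1: data parity 1, sent rp 0 → mismatch
  r2: data parity 0, sent rp 0 → ok
Recompute each column's even parity and compare to cp:
  c0: data parity 1, sent cp 1 → ok
  c1: data parity 1, sent cp 0 → mismatch
  c2: data parity 1, sent cp 1 → ok
Exactly one row (r1) and one column (c1) fail → the flipped bit is at their intersection.

row 1, column 1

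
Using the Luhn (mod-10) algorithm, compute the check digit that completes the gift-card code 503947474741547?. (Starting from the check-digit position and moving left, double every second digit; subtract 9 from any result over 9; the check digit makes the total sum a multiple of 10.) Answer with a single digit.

0

Partial digits right→left: 7 4 5 1 4 7 4 7 4 7 4 9 3 0 5
Double every second digit counting from the check-digit position (so the 1st, 3rd, 5th, ... of the partial from the right).
  doubled (with −9 where >9): 5 1 8 8 8 8 6 1 → sum 45
  kept as-is: 4 1 7 7 7 9 0 → sum 35
Total = 45 + 35 = 80.
Check digit = (10 − (80 mod 10)) mod 10 = 0.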